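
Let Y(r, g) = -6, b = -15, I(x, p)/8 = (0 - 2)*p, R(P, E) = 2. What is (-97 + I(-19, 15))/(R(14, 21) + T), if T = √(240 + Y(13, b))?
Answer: 337/115 - 1011*√26/230 ≈ -19.483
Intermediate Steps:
I(x, p) = -16*p (I(x, p) = 8*((0 - 2)*p) = 8*(-2*p) = -16*p)
T = 3*√26 (T = √(240 - 6) = √234 = 3*√26 ≈ 15.297)
(-97 + I(-19, 15))/(R(14, 21) + T) = (-97 - 16*15)/(2 + 3*√26) = (-97 - 240)/(2 + 3*√26) = -337/(2 + 3*√26)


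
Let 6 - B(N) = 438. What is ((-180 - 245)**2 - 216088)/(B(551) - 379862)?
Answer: 35463/380294 ≈ 0.093252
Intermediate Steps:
B(N) = -432 (B(N) = 6 - 1*438 = 6 - 438 = -432)
((-180 - 245)**2 - 216088)/(B(551) - 379862) = ((-180 - 245)**2 - 216088)/(-432 - 379862) = ((-425)**2 - 216088)/(-380294) = (180625 - 216088)*(-1/380294) = -35463*(-1/380294) = 35463/380294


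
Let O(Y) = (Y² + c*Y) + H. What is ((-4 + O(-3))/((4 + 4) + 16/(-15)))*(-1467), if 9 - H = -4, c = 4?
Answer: -66015/52 ≈ -1269.5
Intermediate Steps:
H = 13 (H = 9 - 1*(-4) = 9 + 4 = 13)
O(Y) = 13 + Y² + 4*Y (O(Y) = (Y² + 4*Y) + 13 = 13 + Y² + 4*Y)
((-4 + O(-3))/((4 + 4) + 16/(-15)))*(-1467) = ((-4 + (13 + (-3)² + 4*(-3)))/((4 + 4) + 16/(-15)))*(-1467) = ((-4 + (13 + 9 - 12))/(8 + 16*(-1/15)))*(-1467) = ((-4 + 10)/(8 - 16/15))*(-1467) = (6/(104/15))*(-1467) = (6*(15/104))*(-1467) = (45/52)*(-1467) = -66015/52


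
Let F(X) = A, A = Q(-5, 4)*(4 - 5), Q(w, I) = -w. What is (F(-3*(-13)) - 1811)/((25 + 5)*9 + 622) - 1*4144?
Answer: -924566/223 ≈ -4146.0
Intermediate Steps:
A = -5 (A = (-1*(-5))*(4 - 5) = 5*(-1) = -5)
F(X) = -5
(F(-3*(-13)) - 1811)/((25 + 5)*9 + 622) - 1*4144 = (-5 - 1811)/((25 + 5)*9 + 622) - 1*4144 = -1816/(30*9 + 622) - 4144 = -1816/(270 + 622) - 4144 = -1816/892 - 4144 = -1816*1/892 - 4144 = -454/223 - 4144 = -924566/223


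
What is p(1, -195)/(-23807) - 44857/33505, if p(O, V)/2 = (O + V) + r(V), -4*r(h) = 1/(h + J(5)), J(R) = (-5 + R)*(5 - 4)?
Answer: -11754719729/8888139390 ≈ -1.3225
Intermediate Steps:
J(R) = -5 + R (J(R) = (-5 + R)*1 = -5 + R)
r(h) = -1/(4*h) (r(h) = -1/(4*(h + (-5 + 5))) = -1/(4*(h + 0)) = -1/(4*h))
p(O, V) = 2*O + 2*V - 1/(2*V) (p(O, V) = 2*((O + V) - 1/(4*V)) = 2*(O + V - 1/(4*V)) = 2*O + 2*V - 1/(2*V))
p(1, -195)/(-23807) - 44857/33505 = ((½)*(-1 + 4*(-195)*(1 - 195))/(-195))/(-23807) - 44857/33505 = ((½)*(-1/195)*(-1 + 4*(-195)*(-194)))*(-1/23807) - 44857*1/33505 = ((½)*(-1/195)*(-1 + 151320))*(-1/23807) - 44857/33505 = ((½)*(-1/195)*151319)*(-1/23807) - 44857/33505 = -151319/390*(-1/23807) - 44857/33505 = 21617/1326390 - 44857/33505 = -11754719729/8888139390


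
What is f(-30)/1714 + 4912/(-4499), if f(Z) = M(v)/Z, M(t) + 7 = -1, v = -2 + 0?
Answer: -63134762/57834645 ≈ -1.0916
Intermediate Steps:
v = -2
M(t) = -8 (M(t) = -7 - 1 = -8)
f(Z) = -8/Z
f(-30)/1714 + 4912/(-4499) = -8/(-30)/1714 + 4912/(-4499) = -8*(-1/30)*(1/1714) + 4912*(-1/4499) = (4/15)*(1/1714) - 4912/4499 = 2/12855 - 4912/4499 = -63134762/57834645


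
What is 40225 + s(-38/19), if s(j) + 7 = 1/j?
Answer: 80435/2 ≈ 40218.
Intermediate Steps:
s(j) = -7 + 1/j
40225 + s(-38/19) = 40225 + (-7 + 1/(-38/19)) = 40225 + (-7 + 1/(-38*1/19)) = 40225 + (-7 + 1/(-2)) = 40225 + (-7 - ½) = 40225 - 15/2 = 80435/2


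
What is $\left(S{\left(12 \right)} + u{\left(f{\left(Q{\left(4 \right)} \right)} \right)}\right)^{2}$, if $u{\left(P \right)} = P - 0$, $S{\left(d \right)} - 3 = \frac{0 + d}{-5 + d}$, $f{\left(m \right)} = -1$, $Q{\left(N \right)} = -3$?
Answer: $\frac{676}{49} \approx 13.796$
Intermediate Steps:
$S{\left(d \right)} = 3 + \frac{d}{-5 + d}$ ($S{\left(d \right)} = 3 + \frac{0 + d}{-5 + d} = 3 + \frac{d}{-5 + d}$)
$u{\left(P \right)} = P$ ($u{\left(P \right)} = P + 0 = P$)
$\left(S{\left(12 \right)} + u{\left(f{\left(Q{\left(4 \right)} \right)} \right)}\right)^{2} = \left(\frac{-15 + 4 \cdot 12}{-5 + 12} - 1\right)^{2} = \left(\frac{-15 + 48}{7} - 1\right)^{2} = \left(\frac{1}{7} \cdot 33 - 1\right)^{2} = \left(\frac{33}{7} - 1\right)^{2} = \left(\frac{26}{7}\right)^{2} = \frac{676}{49}$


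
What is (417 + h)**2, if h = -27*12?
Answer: 8649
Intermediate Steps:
h = -324
(417 + h)**2 = (417 - 324)**2 = 93**2 = 8649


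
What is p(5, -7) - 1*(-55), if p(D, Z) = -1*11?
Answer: 44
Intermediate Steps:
p(D, Z) = -11
p(5, -7) - 1*(-55) = -11 - 1*(-55) = -11 + 55 = 44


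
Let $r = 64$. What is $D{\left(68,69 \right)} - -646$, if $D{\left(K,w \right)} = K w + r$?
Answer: $5402$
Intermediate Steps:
$D{\left(K,w \right)} = 64 + K w$ ($D{\left(K,w \right)} = K w + 64 = 64 + K w$)
$D{\left(68,69 \right)} - -646 = \left(64 + 68 \cdot 69\right) - -646 = \left(64 + 4692\right) + 646 = 4756 + 646 = 5402$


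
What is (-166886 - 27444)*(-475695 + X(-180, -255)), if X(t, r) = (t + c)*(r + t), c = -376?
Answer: 45441155550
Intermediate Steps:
X(t, r) = (-376 + t)*(r + t) (X(t, r) = (t - 376)*(r + t) = (-376 + t)*(r + t))
(-166886 - 27444)*(-475695 + X(-180, -255)) = (-166886 - 27444)*(-475695 + ((-180)² - 376*(-255) - 376*(-180) - 255*(-180))) = -194330*(-475695 + (32400 + 95880 + 67680 + 45900)) = -194330*(-475695 + 241860) = -194330*(-233835) = 45441155550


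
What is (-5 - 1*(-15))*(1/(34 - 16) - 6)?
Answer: -535/9 ≈ -59.444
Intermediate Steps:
(-5 - 1*(-15))*(1/(34 - 16) - 6) = (-5 + 15)*(1/18 - 6) = 10*(1/18 - 6) = 10*(-107/18) = -535/9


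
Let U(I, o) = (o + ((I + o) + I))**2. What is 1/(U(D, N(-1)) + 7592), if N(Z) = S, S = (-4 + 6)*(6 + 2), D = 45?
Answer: 1/22476 ≈ 4.4492e-5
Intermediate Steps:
S = 16 (S = 2*8 = 16)
N(Z) = 16
U(I, o) = (2*I + 2*o)**2 (U(I, o) = (o + (o + 2*I))**2 = (2*I + 2*o)**2)
1/(U(D, N(-1)) + 7592) = 1/(4*(45 + 16)**2 + 7592) = 1/(4*61**2 + 7592) = 1/(4*3721 + 7592) = 1/(14884 + 7592) = 1/22476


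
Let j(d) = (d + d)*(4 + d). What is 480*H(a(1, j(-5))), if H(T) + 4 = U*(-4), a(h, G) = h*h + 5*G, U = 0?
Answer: -1920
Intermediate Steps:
j(d) = 2*d*(4 + d) (j(d) = (2*d)*(4 + d) = 2*d*(4 + d))
a(h, G) = h² + 5*G
H(T) = -4 (H(T) = -4 + 0*(-4) = -4 + 0 = -4)
480*H(a(1, j(-5))) = 480*(-4) = -1920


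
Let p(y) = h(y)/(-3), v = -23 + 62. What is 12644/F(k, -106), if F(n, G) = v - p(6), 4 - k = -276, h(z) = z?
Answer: 12644/41 ≈ 308.39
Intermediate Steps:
k = 280 (k = 4 - 1*(-276) = 4 + 276 = 280)
v = 39
p(y) = -y/3 (p(y) = y/(-3) = y*(-1/3) = -y/3)
F(n, G) = 41 (F(n, G) = 39 - (-1)*6/3 = 39 - 1*(-2) = 39 + 2 = 41)
12644/F(k, -106) = 12644/41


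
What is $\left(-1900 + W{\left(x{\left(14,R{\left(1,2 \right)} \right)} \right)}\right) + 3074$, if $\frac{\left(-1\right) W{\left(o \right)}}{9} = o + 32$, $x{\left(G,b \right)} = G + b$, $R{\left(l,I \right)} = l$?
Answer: $751$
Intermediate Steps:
$W{\left(o \right)} = -288 - 9 o$ ($W{\left(o \right)} = - 9 \left(o + 32\right) = - 9 \left(32 + o\right) = -288 - 9 o$)
$\left(-1900 + W{\left(x{\left(14,R{\left(1,2 \right)} \right)} \right)}\right) + 3074 = \left(-1900 - \left(288 + 9 \left(14 + 1\right)\right)\right) + 3074 = \left(-1900 - 423\right) + 3074 = -2323 + 3074 = 751$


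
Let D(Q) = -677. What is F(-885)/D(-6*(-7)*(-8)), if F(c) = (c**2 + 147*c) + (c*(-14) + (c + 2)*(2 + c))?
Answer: -1445209/677 ≈ -2134.7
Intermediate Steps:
F(c) = c**2 + (2 + c)**2 + 133*c (F(c) = (c**2 + 147*c) + (-14*c + (2 + c)*(2 + c)) = (c**2 + 147*c) + (-14*c + (2 + c)**2) = (c**2 + 147*c) + ((2 + c)**2 - 14*c) = c**2 + (2 + c)**2 + 133*c)
F(-885)/D(-6*(-7)*(-8)) = (4 + 2*(-885)**2 + 137*(-885))/(-677) = (4 + 2*783225 - 121245)*(-1/677) = (4 + 1566450 - 121245)*(-1/677) = 1445209*(-1/677) = -1445209/677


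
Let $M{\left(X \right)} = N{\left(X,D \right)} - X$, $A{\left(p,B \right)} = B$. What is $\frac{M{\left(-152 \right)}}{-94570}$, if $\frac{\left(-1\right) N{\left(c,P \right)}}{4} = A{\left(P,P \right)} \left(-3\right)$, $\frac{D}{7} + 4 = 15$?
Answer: $- \frac{538}{47285} \approx -0.011378$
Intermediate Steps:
$D = 77$ ($D = -28 + 7 \cdot 15 = -28 + 105 = 77$)
$N{\left(c,P \right)} = 12 P$ ($N{\left(c,P \right)} = - 4 P \left(-3\right) = - 4 \left(- 3 P\right) = 12 P$)
$M{\left(X \right)} = 924 - X$ ($M{\left(X \right)} = 12 \cdot 77 - X = 924 - X$)
$\frac{M{\left(-152 \right)}}{-94570} = \frac{924 - -152}{-94570} = \left(924 + 152\right) \left(- \frac{1}{94570}\right) = 1076 \left(- \frac{1}{94570}\right) = - \frac{538}{47285}$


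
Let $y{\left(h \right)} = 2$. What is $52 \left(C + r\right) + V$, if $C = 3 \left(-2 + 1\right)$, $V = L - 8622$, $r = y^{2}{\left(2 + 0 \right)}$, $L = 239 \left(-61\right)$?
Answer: $-23149$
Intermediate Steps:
$L = -14579$
$r = 4$ ($r = 2^{2} = 4$)
$V = -23201$ ($V = -14579 - 8622 = -23201$)
$C = -3$ ($C = 3 \left(-1\right) = -3$)
$52 \left(C + r\right) + V = 52 \left(-3 + 4\right) - 23201 = 52 \cdot 1 - 23201 = 52 - 23201 = -23149$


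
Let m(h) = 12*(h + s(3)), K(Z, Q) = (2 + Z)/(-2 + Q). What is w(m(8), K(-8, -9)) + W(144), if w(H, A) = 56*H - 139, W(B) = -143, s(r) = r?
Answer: 7110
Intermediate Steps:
K(Z, Q) = (2 + Z)/(-2 + Q)
m(h) = 36 + 12*h (m(h) = 12*(h + 3) = 12*(3 + h) = 36 + 12*h)
w(H, A) = -139 + 56*H
w(m(8), K(-8, -9)) + W(144) = (-139 + 56*(36 + 12*8)) - 143 = (-139 + 56*(36 + 96)) - 143 = (-139 + 56*132) - 143 = (-139 + 7392) - 143 = 7253 - 143 = 7110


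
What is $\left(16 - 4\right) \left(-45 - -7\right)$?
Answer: $-456$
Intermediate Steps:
$\left(16 - 4\right) \left(-45 - -7\right) = \left(16 - 4\right) \left(-45 + \left(-13 + 20\right)\right) = 12 \left(-45 + 7\right) = 12 \left(-38\right) = -456$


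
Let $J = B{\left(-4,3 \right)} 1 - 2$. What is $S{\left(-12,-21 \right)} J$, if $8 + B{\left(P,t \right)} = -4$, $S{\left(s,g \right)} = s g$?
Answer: $-3528$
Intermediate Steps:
$S{\left(s,g \right)} = g s$
$B{\left(P,t \right)} = -12$ ($B{\left(P,t \right)} = -8 - 4 = -12$)
$J = -14$ ($J = \left(-12\right) 1 - 2 = -12 - 2 = -14$)
$S{\left(-12,-21 \right)} J = \left(-21\right) \left(-12\right) \left(-14\right) = 252 \left(-14\right) = -3528$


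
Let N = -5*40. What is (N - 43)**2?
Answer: 59049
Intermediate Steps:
N = -200
(N - 43)**2 = (-200 - 43)**2 = (-243)**2 = 59049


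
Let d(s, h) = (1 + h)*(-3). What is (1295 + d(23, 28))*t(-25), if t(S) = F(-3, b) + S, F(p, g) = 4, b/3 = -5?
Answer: -25368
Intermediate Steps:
b = -15 (b = 3*(-5) = -15)
t(S) = 4 + S
d(s, h) = -3 - 3*h
(1295 + d(23, 28))*t(-25) = (1295 + (-3 - 3*28))*(4 - 25) = (1295 + (-3 - 84))*(-21) = (1295 - 87)*(-21) = 1208*(-21) = -25368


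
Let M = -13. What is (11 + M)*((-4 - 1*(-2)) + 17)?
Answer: -30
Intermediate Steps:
(11 + M)*((-4 - 1*(-2)) + 17) = (11 - 13)*((-4 - 1*(-2)) + 17) = -2*((-4 + 2) + 17) = -2*(-2 + 17) = -2*15 = -30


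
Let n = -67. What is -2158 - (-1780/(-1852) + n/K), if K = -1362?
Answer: -1361484859/630606 ≈ -2159.0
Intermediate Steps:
-2158 - (-1780/(-1852) + n/K) = -2158 - (-1780/(-1852) - 67/(-1362)) = -2158 - (-1780*(-1/1852) - 67*(-1/1362)) = -2158 - (445/463 + 67/1362) = -2158 - 1*637111/630606 = -2158 - 637111/630606 = -1361484859/630606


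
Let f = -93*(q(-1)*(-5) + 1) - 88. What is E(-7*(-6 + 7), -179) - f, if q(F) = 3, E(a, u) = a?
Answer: -1221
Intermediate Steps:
f = 1214 (f = -93*(3*(-5) + 1) - 88 = -93*(-15 + 1) - 88 = -93*(-14) - 88 = 1302 - 88 = 1214)
E(-7*(-6 + 7), -179) - f = -7*(-6 + 7) - 1*1214 = -7*1 - 1214 = -7 - 1214 = -1221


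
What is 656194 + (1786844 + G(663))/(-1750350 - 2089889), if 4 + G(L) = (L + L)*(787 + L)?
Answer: 2519938080826/3840239 ≈ 6.5619e+5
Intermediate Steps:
G(L) = -4 + 2*L*(787 + L) (G(L) = -4 + (L + L)*(787 + L) = -4 + (2*L)*(787 + L) = -4 + 2*L*(787 + L))
656194 + (1786844 + G(663))/(-1750350 - 2089889) = 656194 + (1786844 + (-4 + 2*663² + 1574*663))/(-1750350 - 2089889) = 656194 + (1786844 + (-4 + 2*439569 + 1043562))/(-3840239) = 656194 + (1786844 + (-4 + 879138 + 1043562))*(-1/3840239) = 656194 + (1786844 + 1922696)*(-1/3840239) = 656194 + 3709540*(-1/3840239) = 656194 - 3709540/3840239 = 2519938080826/3840239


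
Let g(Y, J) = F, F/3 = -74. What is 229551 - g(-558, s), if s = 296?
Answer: 229773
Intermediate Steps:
F = -222 (F = 3*(-74) = -222)
g(Y, J) = -222
229551 - g(-558, s) = 229551 - 1*(-222) = 229551 + 222 = 229773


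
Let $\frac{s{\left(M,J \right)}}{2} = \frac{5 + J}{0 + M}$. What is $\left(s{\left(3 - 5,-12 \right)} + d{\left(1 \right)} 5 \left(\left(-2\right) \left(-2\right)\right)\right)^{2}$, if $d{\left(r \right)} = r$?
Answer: $729$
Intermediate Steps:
$s{\left(M,J \right)} = \frac{2 \left(5 + J\right)}{M}$ ($s{\left(M,J \right)} = 2 \frac{5 + J}{0 + M} = 2 \frac{5 + J}{M} = \frac{2 \left(5 + J\right)}{M}$)
$\left(s{\left(3 - 5,-12 \right)} + d{\left(1 \right)} 5 \left(\left(-2\right) \left(-2\right)\right)\right)^{2} = \left(\frac{2 \left(5 - 12\right)}{3 - 5} + 1 \cdot 5 \left(\left(-2\right) \left(-2\right)\right)\right)^{2} = \left(2 \frac{1}{-2} \left(-7\right) + 5 \cdot 4\right)^{2} = \left(2 \left(- \frac{1}{2}\right) \left(-7\right) + 20\right)^{2} = \left(7 + 20\right)^{2} = 27^{2} = 729$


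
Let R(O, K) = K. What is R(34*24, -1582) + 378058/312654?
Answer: -247120285/156327 ≈ -1580.8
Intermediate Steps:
R(34*24, -1582) + 378058/312654 = -1582 + 378058/312654 = -1582 + 378058*(1/312654) = -1582 + 189029/156327 = -247120285/156327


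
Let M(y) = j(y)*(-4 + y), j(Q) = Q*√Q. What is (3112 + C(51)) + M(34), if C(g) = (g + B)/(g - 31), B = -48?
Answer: 62243/20 + 1020*√34 ≈ 9059.7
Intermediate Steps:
j(Q) = Q^(3/2)
C(g) = (-48 + g)/(-31 + g) (C(g) = (g - 48)/(g - 31) = (-48 + g)/(-31 + g))
M(y) = y^(3/2)*(-4 + y)
(3112 + C(51)) + M(34) = (3112 + (-48 + 51)/(-31 + 51)) + 34^(3/2)*(-4 + 34) = (3112 + 3/20) + (34*√34)*30 = (3112 + (1/20)*3) + 1020*√34 = (3112 + 3/20) + 1020*√34 = 62243/20 + 1020*√34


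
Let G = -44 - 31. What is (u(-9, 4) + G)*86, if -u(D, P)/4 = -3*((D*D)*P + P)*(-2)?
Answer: -683442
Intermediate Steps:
G = -75
u(D, P) = -24*P - 24*P*D² (u(D, P) = -4*(-3*((D*D)*P + P))*(-2) = -4*(-3*(D²*P + P))*(-2) = -4*(-3*(P*D² + P))*(-2) = -4*(-3*(P + P*D²))*(-2) = -4*(-3*P - 3*P*D²)*(-2) = -4*(6*P + 6*P*D²) = -24*P - 24*P*D²)
(u(-9, 4) + G)*86 = (-24*4*(1 + (-9)²) - 75)*86 = (-24*4*(1 + 81) - 75)*86 = (-24*4*82 - 75)*86 = (-7872 - 75)*86 = -7947*86 = -683442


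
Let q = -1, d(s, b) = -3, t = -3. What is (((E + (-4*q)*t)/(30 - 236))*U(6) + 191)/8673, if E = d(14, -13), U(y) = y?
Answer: 19718/893319 ≈ 0.022073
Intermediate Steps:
E = -3
(((E + (-4*q)*t)/(30 - 236))*U(6) + 191)/8673 = (((-3 - 4*(-1)*(-3))/(30 - 236))*6 + 191)/8673 = (((-3 + 4*(-3))/(-206))*6 + 191)*(1/8673) = (((-3 - 12)*(-1/206))*6 + 191)*(1/8673) = (-15*(-1/206)*6 + 191)*(1/8673) = ((15/206)*6 + 191)*(1/8673) = (45/103 + 191)*(1/8673) = (19718/103)*(1/8673) = 19718/893319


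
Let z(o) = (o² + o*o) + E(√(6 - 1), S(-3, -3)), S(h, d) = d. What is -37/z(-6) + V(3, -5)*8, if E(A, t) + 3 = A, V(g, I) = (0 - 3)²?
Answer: 339879/4756 + 37*√5/4756 ≈ 71.481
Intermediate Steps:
V(g, I) = 9 (V(g, I) = (-3)² = 9)
E(A, t) = -3 + A
z(o) = -3 + √5 + 2*o² (z(o) = (o² + o*o) + (-3 + √(6 - 1)) = (o² + o²) + (-3 + √5) = 2*o² + (-3 + √5) = -3 + √5 + 2*o²)
-37/z(-6) + V(3, -5)*8 = -37/(-3 + √5 + 2*(-6)²) + 9*8 = -37/(-3 + √5 + 2*36) + 72 = -37/(-3 + √5 + 72) + 72 = -37/(69 + √5) + 72 = 72 - 37/(69 + √5)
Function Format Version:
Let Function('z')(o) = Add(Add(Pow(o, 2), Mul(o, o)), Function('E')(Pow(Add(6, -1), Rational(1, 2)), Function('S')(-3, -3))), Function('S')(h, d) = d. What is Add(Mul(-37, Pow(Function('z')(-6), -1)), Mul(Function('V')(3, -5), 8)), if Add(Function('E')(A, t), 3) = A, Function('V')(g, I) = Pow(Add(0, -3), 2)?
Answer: Add(Rational(339879, 4756), Mul(Rational(37, 4756), Pow(5, Rational(1, 2)))) ≈ 71.481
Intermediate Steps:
Function('V')(g, I) = 9 (Function('V')(g, I) = Pow(-3, 2) = 9)
Function('E')(A, t) = Add(-3, A)
Function('z')(o) = Add(-3, Pow(5, Rational(1, 2)), Mul(2, Pow(o, 2))) (Function('z')(o) = Add(Add(Pow(o, 2), Mul(o, o)), Add(-3, Pow(Add(6, -1), Rational(1, 2)))) = Add(Add(Pow(o, 2), Pow(o, 2)), Add(-3, Pow(5, Rational(1, 2)))) = Add(Mul(2, Pow(o, 2)), Add(-3, Pow(5, Rational(1, 2)))) = Add(-3, Pow(5, Rational(1, 2)), Mul(2, Pow(o, 2))))
Add(Mul(-37, Pow(Function('z')(-6), -1)), Mul(Function('V')(3, -5), 8)) = Add(Mul(-37, Pow(Add(-3, Pow(5, Rational(1, 2)), Mul(2, Pow(-6, 2))), -1)), Mul(9, 8)) = Add(Mul(-37, Pow(Add(-3, Pow(5, Rational(1, 2)), Mul(2, 36)), -1)), 72) = Add(Mul(-37, Pow(Add(-3, Pow(5, Rational(1, 2)), 72), -1)), 72) = Add(Mul(-37, Pow(Add(69, Pow(5, Rational(1, 2))), -1)), 72) = Add(72, Mul(-37, Pow(Add(69, Pow(5, Rational(1, 2))), -1)))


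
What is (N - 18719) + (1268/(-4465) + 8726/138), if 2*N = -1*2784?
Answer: -6176504132/308085 ≈ -20048.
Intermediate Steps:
N = -1392 (N = (-1*2784)/2 = (½)*(-2784) = -1392)
(N - 18719) + (1268/(-4465) + 8726/138) = (-1392 - 18719) + (1268/(-4465) + 8726/138) = -20111 + (1268*(-1/4465) + 8726*(1/138)) = -20111 + (-1268/4465 + 4363/69) = -20111 + 19393303/308085 = -6176504132/308085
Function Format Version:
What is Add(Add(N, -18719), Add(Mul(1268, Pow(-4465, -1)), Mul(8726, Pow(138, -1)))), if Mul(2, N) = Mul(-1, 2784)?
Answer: Rational(-6176504132, 308085) ≈ -20048.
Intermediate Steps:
N = -1392 (N = Mul(Rational(1, 2), Mul(-1, 2784)) = Mul(Rational(1, 2), -2784) = -1392)
Add(Add(N, -18719), Add(Mul(1268, Pow(-4465, -1)), Mul(8726, Pow(138, -1)))) = Add(Add(-1392, -18719), Add(Mul(1268, Pow(-4465, -1)), Mul(8726, Pow(138, -1)))) = Add(-20111, Add(Mul(1268, Rational(-1, 4465)), Mul(8726, Rational(1, 138)))) = Add(-20111, Add(Rational(-1268, 4465), Rational(4363, 69))) = Add(-20111, Rational(19393303, 308085)) = Rational(-6176504132, 308085)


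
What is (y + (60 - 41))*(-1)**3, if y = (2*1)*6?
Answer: -31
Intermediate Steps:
y = 12 (y = 2*6 = 12)
(y + (60 - 41))*(-1)**3 = (12 + (60 - 41))*(-1)**3 = (12 + 19)*(-1) = 31*(-1) = -31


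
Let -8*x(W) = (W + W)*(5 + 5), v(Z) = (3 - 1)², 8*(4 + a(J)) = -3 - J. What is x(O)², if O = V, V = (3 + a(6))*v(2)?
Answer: 7225/16 ≈ 451.56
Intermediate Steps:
a(J) = -35/8 - J/8 (a(J) = -4 + (-3 - J)/8 = -4 + (-3/8 - J/8) = -35/8 - J/8)
v(Z) = 4 (v(Z) = 2² = 4)
V = -17/2 (V = (3 + (-35/8 - ⅛*6))*4 = (3 + (-35/8 - ¾))*4 = (3 - 41/8)*4 = -17/8*4 = -17/2 ≈ -8.5000)
O = -17/2 ≈ -8.5000
x(W) = -5*W/2 (x(W) = -(W + W)*(5 + 5)/8 = -2*W*10/8 = -5*W/2)
x(O)² = (-5/2*(-17/2))² = (85/4)² = 7225/16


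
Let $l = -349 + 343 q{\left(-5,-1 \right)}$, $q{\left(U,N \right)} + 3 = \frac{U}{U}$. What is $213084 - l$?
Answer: $214119$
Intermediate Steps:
$q{\left(U,N \right)} = -2$ ($q{\left(U,N \right)} = -3 + \frac{U}{U} = -3 + 1 = -2$)
$l = -1035$ ($l = -349 + 343 \left(-2\right) = -349 - 686 = -1035$)
$213084 - l = 213084 - -1035 = 213084 + 1035 = 214119$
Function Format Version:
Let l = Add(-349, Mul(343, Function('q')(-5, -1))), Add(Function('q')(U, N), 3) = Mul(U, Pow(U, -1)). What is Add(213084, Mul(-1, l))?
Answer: 214119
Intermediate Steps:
Function('q')(U, N) = -2 (Function('q')(U, N) = Add(-3, Mul(U, Pow(U, -1))) = Add(-3, 1) = -2)
l = -1035 (l = Add(-349, Mul(343, -2)) = Add(-349, -686) = -1035)
Add(213084, Mul(-1, l)) = Add(213084, Mul(-1, -1035)) = Add(213084, 1035) = 214119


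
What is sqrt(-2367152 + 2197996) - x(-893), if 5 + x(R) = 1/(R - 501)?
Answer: 6971/1394 + 2*I*sqrt(42289) ≈ 5.0007 + 411.29*I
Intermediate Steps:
x(R) = -5 + 1/(-501 + R) (x(R) = -5 + 1/(R - 501) = -5 + 1/(-501 + R))
sqrt(-2367152 + 2197996) - x(-893) = sqrt(-2367152 + 2197996) - (2506 - 5*(-893))/(-501 - 893) = sqrt(-169156) - (2506 + 4465)/(-1394) = 2*I*sqrt(42289) - (-1)*6971/1394 = 2*I*sqrt(42289) - 1*(-6971/1394) = 2*I*sqrt(42289) + 6971/1394 = 6971/1394 + 2*I*sqrt(42289)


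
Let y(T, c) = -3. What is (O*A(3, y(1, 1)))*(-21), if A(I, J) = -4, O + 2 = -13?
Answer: -1260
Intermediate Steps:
O = -15 (O = -2 - 13 = -15)
(O*A(3, y(1, 1)))*(-21) = -15*(-4)*(-21) = 60*(-21) = -1260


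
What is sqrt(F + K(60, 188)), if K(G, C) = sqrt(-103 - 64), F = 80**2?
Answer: sqrt(6400 + I*sqrt(167)) ≈ 80.0 + 0.0808*I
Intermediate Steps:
F = 6400
K(G, C) = I*sqrt(167) (K(G, C) = sqrt(-167) = I*sqrt(167))
sqrt(F + K(60, 188)) = sqrt(6400 + I*sqrt(167))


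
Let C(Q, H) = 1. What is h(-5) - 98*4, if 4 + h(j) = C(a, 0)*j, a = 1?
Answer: -401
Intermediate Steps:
h(j) = -4 + j (h(j) = -4 + 1*j = -4 + j)
h(-5) - 98*4 = (-4 - 5) - 98*4 = -9 - 392 = -401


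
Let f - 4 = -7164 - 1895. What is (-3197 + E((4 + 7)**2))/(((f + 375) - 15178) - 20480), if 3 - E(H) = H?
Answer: 3315/44338 ≈ 0.074767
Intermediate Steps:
f = -9055 (f = 4 + (-7164 - 1895) = 4 - 9059 = -9055)
E(H) = 3 - H
(-3197 + E((4 + 7)**2))/(((f + 375) - 15178) - 20480) = (-3197 + (3 - (4 + 7)**2))/(((-9055 + 375) - 15178) - 20480) = (-3197 + (3 - 1*11**2))/((-8680 - 15178) - 20480) = (-3197 + (3 - 1*121))/(-23858 - 20480) = (-3197 + (3 - 121))/(-44338) = (-3197 - 118)*(-1/44338) = -3315*(-1/44338) = 3315/44338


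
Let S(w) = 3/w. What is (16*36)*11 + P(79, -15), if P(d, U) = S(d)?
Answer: 500547/79 ≈ 6336.0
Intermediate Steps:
P(d, U) = 3/d
(16*36)*11 + P(79, -15) = (16*36)*11 + 3/79 = 576*11 + 3*(1/79) = 6336 + 3/79 = 500547/79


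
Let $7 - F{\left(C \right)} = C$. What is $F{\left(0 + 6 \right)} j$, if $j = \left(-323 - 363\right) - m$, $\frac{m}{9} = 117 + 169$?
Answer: $-3260$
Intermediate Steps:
$m = 2574$ ($m = 9 \left(117 + 169\right) = 9 \cdot 286 = 2574$)
$F{\left(C \right)} = 7 - C$
$j = -3260$ ($j = \left(-323 - 363\right) - 2574 = -686 - 2574 = -3260$)
$F{\left(0 + 6 \right)} j = \left(7 - \left(0 + 6\right)\right) \left(-3260\right) = \left(7 - 6\right) \left(-3260\right) = 1 \left(-3260\right) = -3260$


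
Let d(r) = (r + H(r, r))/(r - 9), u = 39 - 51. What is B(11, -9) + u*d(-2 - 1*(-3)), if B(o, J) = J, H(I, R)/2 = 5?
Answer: 15/2 ≈ 7.5000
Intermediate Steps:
u = -12
H(I, R) = 10 (H(I, R) = 2*5 = 10)
d(r) = (10 + r)/(-9 + r) (d(r) = (r + 10)/(r - 9) = (10 + r)/(-9 + r))
B(11, -9) + u*d(-2 - 1*(-3)) = -9 - 12*(10 + (-2 - 1*(-3)))/(-9 + (-2 - 1*(-3))) = -9 - 12*(10 + (-2 + 3))/(-9 + (-2 + 3)) = -9 - 12*(10 + 1)/(-9 + 1) = -9 - 12*11/(-8) = -9 - (-3)*11/2 = -9 - 12*(-11/8) = -9 + 33/2 = 15/2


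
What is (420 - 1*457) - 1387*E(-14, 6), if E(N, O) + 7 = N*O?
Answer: 126180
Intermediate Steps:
E(N, O) = -7 + N*O
(420 - 1*457) - 1387*E(-14, 6) = (420 - 1*457) - 1387*(-7 - 14*6) = (420 - 457) - 1387*(-7 - 84) = -37 - 1387*(-91) = -37 + 126217 = 126180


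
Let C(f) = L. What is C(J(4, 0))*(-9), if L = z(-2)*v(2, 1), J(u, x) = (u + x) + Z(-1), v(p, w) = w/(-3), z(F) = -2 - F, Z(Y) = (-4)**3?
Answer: 0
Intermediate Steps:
Z(Y) = -64
v(p, w) = -w/3 (v(p, w) = w*(-1/3) = -w/3)
J(u, x) = -64 + u + x (J(u, x) = (u + x) - 64 = -64 + u + x)
L = 0 (L = (-2 - 1*(-2))*(-1/3*1) = (-2 + 2)*(-1/3) = 0*(-1/3) = 0)
C(f) = 0
C(J(4, 0))*(-9) = 0*(-9) = 0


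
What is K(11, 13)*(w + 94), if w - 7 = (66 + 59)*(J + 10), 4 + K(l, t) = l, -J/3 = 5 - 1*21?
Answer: 51457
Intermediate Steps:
J = 48 (J = -3*(5 - 1*21) = -3*(5 - 21) = -3*(-16) = 48)
K(l, t) = -4 + l
w = 7257 (w = 7 + (66 + 59)*(48 + 10) = 7 + 125*58 = 7 + 7250 = 7257)
K(11, 13)*(w + 94) = (-4 + 11)*(7257 + 94) = 7*7351 = 51457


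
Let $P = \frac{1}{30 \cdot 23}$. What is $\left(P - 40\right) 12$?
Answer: $- \frac{55198}{115} \approx -479.98$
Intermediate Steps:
$P = \frac{1}{690}$ ($P = \frac{1}{30} \cdot \frac{1}{23} = \frac{1}{690} \approx 0.0014493$)
$\left(P - 40\right) 12 = \left(\frac{1}{690} - 40\right) 12 = \left(- \frac{27599}{690}\right) 12 = - \frac{55198}{115}$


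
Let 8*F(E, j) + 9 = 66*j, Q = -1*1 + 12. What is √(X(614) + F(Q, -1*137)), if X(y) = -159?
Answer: 3*I*√2294/4 ≈ 35.922*I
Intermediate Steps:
Q = 11 (Q = -1 + 12 = 11)
F(E, j) = -9/8 + 33*j/4 (F(E, j) = -9/8 + (66*j)/8 = -9/8 + 33*j/4)
√(X(614) + F(Q, -1*137)) = √(-159 + (-9/8 + 33*(-1*137)/4)) = √(-159 + (-9/8 + (33/4)*(-137))) = √(-159 + (-9/8 - 4521/4)) = √(-159 - 9051/8) = √(-10323/8) = 3*I*√2294/4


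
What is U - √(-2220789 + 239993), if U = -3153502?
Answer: -3153502 - 2*I*√495199 ≈ -3.1535e+6 - 1407.4*I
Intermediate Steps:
U - √(-2220789 + 239993) = -3153502 - √(-2220789 + 239993) = -3153502 - √(-1980796) = -3153502 - 2*I*√495199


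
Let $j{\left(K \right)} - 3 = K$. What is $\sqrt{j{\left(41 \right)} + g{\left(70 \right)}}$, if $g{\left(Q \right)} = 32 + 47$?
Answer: $\sqrt{123} \approx 11.091$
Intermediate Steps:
$j{\left(K \right)} = 3 + K$
$g{\left(Q \right)} = 79$
$\sqrt{j{\left(41 \right)} + g{\left(70 \right)}} = \sqrt{\left(3 + 41\right) + 79} = \sqrt{44 + 79} = \sqrt{123}$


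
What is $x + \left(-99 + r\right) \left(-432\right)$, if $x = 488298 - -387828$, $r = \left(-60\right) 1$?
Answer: $944814$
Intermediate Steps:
$r = -60$
$x = 876126$ ($x = 488298 + 387828 = 876126$)
$x + \left(-99 + r\right) \left(-432\right) = 876126 + \left(-99 - 60\right) \left(-432\right) = 876126 - -68688 = 876126 + 68688 = 944814$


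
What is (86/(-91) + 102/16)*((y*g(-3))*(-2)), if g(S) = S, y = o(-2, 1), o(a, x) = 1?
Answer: 11859/364 ≈ 32.580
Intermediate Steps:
y = 1
(86/(-91) + 102/16)*((y*g(-3))*(-2)) = (86/(-91) + 102/16)*((1*(-3))*(-2)) = (86*(-1/91) + 102*(1/16))*(-3*(-2)) = (-86/91 + 51/8)*6 = (3953/728)*6 = 11859/364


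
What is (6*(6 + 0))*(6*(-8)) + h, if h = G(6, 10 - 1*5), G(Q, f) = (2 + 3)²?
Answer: -1703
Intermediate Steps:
G(Q, f) = 25 (G(Q, f) = 5² = 25)
h = 25
(6*(6 + 0))*(6*(-8)) + h = (6*(6 + 0))*(6*(-8)) + 25 = (6*6)*(-48) + 25 = 36*(-48) + 25 = -1728 + 25 = -1703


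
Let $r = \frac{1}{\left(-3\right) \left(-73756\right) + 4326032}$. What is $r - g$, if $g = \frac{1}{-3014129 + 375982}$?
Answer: $\frac{7185447}{11996445853100} \approx 5.9897 \cdot 10^{-7}$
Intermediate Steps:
$g = - \frac{1}{2638147}$ ($g = \frac{1}{-2638147} = - \frac{1}{2638147} \approx -3.7905 \cdot 10^{-7}$)
$r = \frac{1}{4547300}$ ($r = \frac{1}{221268 + 4326032} = \frac{1}{4547300} \approx 2.1991 \cdot 10^{-7}$)
$r - g = \frac{1}{4547300} - - \frac{1}{2638147} = \frac{1}{4547300} + \frac{1}{2638147} = \frac{7185447}{11996445853100}$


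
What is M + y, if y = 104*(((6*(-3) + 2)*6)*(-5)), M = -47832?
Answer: 2088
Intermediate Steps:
y = 49920 (y = 104*(((-18 + 2)*6)*(-5)) = 104*(-16*6*(-5)) = 104*(-96*(-5)) = 104*480 = 49920)
M + y = -47832 + 49920 = 2088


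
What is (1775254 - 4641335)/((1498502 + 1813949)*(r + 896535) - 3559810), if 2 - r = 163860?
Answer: -2866081/2426953101517 ≈ -1.1809e-6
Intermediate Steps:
r = -163858 (r = 2 - 1*163860 = 2 - 163860 = -163858)
(1775254 - 4641335)/((1498502 + 1813949)*(r + 896535) - 3559810) = (1775254 - 4641335)/((1498502 + 1813949)*(-163858 + 896535) - 3559810) = -2866081/(3312451*732677 - 3559810) = -2866081/(2426956661327 - 3559810) = -2866081/2426953101517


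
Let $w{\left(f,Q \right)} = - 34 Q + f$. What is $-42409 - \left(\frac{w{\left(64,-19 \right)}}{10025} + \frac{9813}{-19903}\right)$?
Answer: $- \frac{1692336136796}{39905515} \approx -42409.0$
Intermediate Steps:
$w{\left(f,Q \right)} = f - 34 Q$
$-42409 - \left(\frac{w{\left(64,-19 \right)}}{10025} + \frac{9813}{-19903}\right) = -42409 - \left(\frac{64 - -646}{10025} + \frac{9813}{-19903}\right) = -42409 - \left(\left(64 + 646\right) \frac{1}{10025} + 9813 \left(- \frac{1}{19903}\right)\right) = -42409 - \left(710 \cdot \frac{1}{10025} - \frac{9813}{19903}\right) = -42409 - \left(\frac{142}{2005} - \frac{9813}{19903}\right) = -42409 - - \frac{16848839}{39905515} = -42409 + \frac{16848839}{39905515} = - \frac{1692336136796}{39905515}$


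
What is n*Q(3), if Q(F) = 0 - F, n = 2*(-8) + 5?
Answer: 33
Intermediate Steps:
n = -11 (n = -16 + 5 = -11)
Q(F) = -F
n*Q(3) = -(-11)*3 = -11*(-3) = 33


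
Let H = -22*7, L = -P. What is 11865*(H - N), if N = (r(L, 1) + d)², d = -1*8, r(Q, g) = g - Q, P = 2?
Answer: -2123835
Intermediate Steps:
L = -2 (L = -1*2 = -2)
d = -8
N = 25 (N = ((1 - 1*(-2)) - 8)² = ((1 + 2) - 8)² = (3 - 8)² = (-5)² = 25)
H = -154
11865*(H - N) = 11865*(-154 - 1*25) = 11865*(-154 - 25) = 11865*(-179) = -2123835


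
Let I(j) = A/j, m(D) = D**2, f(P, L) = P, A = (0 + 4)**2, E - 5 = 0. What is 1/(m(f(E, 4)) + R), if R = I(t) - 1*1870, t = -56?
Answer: -7/12917 ≈ -0.00054192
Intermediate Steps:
E = 5 (E = 5 + 0 = 5)
A = 16 (A = 4**2 = 16)
I(j) = 16/j
R = -13092/7 (R = 16/(-56) - 1*1870 = 16*(-1/56) - 1870 = -2/7 - 1870 = -13092/7 ≈ -1870.3)
1/(m(f(E, 4)) + R) = 1/(5**2 - 13092/7) = 1/(25 - 13092/7) = 1/(-12917/7) = -7/12917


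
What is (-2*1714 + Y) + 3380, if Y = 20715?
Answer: 20667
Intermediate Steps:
(-2*1714 + Y) + 3380 = (-2*1714 + 20715) + 3380 = (-3428 + 20715) + 3380 = 17287 + 3380 = 20667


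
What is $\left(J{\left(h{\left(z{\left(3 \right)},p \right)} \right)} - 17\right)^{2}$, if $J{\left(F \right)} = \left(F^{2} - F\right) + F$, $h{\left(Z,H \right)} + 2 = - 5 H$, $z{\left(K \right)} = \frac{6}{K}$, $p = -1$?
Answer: $64$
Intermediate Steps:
$h{\left(Z,H \right)} = -2 - 5 H$
$J{\left(F \right)} = F^{2}$
$\left(J{\left(h{\left(z{\left(3 \right)},p \right)} \right)} - 17\right)^{2} = \left(\left(-2 - -5\right)^{2} - 17\right)^{2} = \left(\left(-2 + 5\right)^{2} - 17\right)^{2} = \left(3^{2} - 17\right)^{2} = \left(9 - 17\right)^{2} = \left(-8\right)^{2} = 64$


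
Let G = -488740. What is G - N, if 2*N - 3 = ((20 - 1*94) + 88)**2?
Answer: -977679/2 ≈ -4.8884e+5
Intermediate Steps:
N = 199/2 (N = 3/2 + ((20 - 1*94) + 88)**2/2 = 3/2 + ((20 - 94) + 88)**2/2 = 3/2 + (-74 + 88)**2/2 = 3/2 + (1/2)*14**2 = 3/2 + (1/2)*196 = 3/2 + 98 = 199/2 ≈ 99.500)
G - N = -488740 - 1*199/2 = -488740 - 199/2 = -977679/2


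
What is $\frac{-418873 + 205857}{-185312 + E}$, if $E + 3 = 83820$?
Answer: $\frac{213016}{101495} \approx 2.0988$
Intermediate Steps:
$E = 83817$ ($E = -3 + 83820 = 83817$)
$\frac{-418873 + 205857}{-185312 + E} = \frac{-418873 + 205857}{-185312 + 83817} = - \frac{213016}{-101495} = \left(-213016\right) \left(- \frac{1}{101495}\right) = \frac{213016}{101495}$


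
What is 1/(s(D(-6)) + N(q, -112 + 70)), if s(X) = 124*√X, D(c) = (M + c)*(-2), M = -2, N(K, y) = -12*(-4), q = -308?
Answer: 1/544 ≈ 0.0018382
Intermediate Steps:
N(K, y) = 48
D(c) = 4 - 2*c (D(c) = (-2 + c)*(-2) = 4 - 2*c)
1/(s(D(-6)) + N(q, -112 + 70)) = 1/(124*√(4 - 2*(-6)) + 48) = 1/(124*√(4 + 12) + 48) = 1/(124*√16 + 48) = 1/(124*4 + 48) = 1/(496 + 48) = 1/544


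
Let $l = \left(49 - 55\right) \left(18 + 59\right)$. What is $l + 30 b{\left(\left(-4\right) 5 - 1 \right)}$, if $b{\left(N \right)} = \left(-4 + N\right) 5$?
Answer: $-4212$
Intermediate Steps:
$b{\left(N \right)} = -20 + 5 N$
$l = -462$ ($l = \left(-6\right) 77 = -462$)
$l + 30 b{\left(\left(-4\right) 5 - 1 \right)} = -462 + 30 \left(-20 + 5 \left(\left(-4\right) 5 - 1\right)\right) = -462 + 30 \left(-20 + 5 \left(-20 - 1\right)\right) = -462 + 30 \left(-20 + 5 \left(-21\right)\right) = -462 + 30 \left(-20 - 105\right) = -462 + 30 \left(-125\right) = -462 - 3750 = -4212$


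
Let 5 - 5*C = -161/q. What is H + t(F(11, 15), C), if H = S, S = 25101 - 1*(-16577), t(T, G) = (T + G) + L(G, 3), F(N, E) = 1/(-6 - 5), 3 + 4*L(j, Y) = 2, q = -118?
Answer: 540985453/12980 ≈ 41678.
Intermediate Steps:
L(j, Y) = -¼ (L(j, Y) = -¾ + (¼)*2 = -¾ + ½ = -¼)
F(N, E) = -1/11 (F(N, E) = 1/(-11) = -1/11)
C = 429/590 (C = 1 - (-161)/(5*(-118)) = 1 - (-161)*(-1)/(5*118) = 1 - ⅕*161/118 = 1 - 161/590 = 429/590 ≈ 0.72712)
t(T, G) = -¼ + G + T (t(T, G) = (T + G) - ¼ = (G + T) - ¼ = -¼ + G + T)
S = 41678 (S = 25101 + 16577 = 41678)
H = 41678
H + t(F(11, 15), C) = 41678 + (-¼ + 429/590 - 1/11) = 41678 + 5013/12980 = 540985453/12980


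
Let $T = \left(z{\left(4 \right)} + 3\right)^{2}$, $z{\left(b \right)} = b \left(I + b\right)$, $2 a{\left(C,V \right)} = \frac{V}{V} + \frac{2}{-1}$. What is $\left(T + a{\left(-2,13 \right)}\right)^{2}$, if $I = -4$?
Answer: $\frac{289}{4} \approx 72.25$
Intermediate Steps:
$a{\left(C,V \right)} = - \frac{1}{2}$ ($a{\left(C,V \right)} = \frac{\frac{V}{V} + \frac{2}{-1}}{2} = \frac{1 + 2 \left(-1\right)}{2} = \frac{1 - 2}{2} = \frac{1}{2} \left(-1\right) = - \frac{1}{2}$)
$z{\left(b \right)} = b \left(-4 + b\right)$
$T = 9$ ($T = \left(4 \left(-4 + 4\right) + 3\right)^{2} = \left(4 \cdot 0 + 3\right)^{2} = \left(0 + 3\right)^{2} = 3^{2} = 9$)
$\left(T + a{\left(-2,13 \right)}\right)^{2} = \left(9 - \frac{1}{2}\right)^{2} = \left(\frac{17}{2}\right)^{2} = \frac{289}{4}$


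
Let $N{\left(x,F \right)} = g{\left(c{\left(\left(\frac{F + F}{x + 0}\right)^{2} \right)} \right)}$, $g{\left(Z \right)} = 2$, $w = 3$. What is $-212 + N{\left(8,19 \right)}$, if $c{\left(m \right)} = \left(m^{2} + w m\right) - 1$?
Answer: $-210$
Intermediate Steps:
$c{\left(m \right)} = -1 + m^{2} + 3 m$ ($c{\left(m \right)} = \left(m^{2} + 3 m\right) - 1 = -1 + m^{2} + 3 m$)
$N{\left(x,F \right)} = 2$
$-212 + N{\left(8,19 \right)} = -212 + 2 = -210$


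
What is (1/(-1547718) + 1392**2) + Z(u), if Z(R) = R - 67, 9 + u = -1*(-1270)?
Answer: 3000805426043/1547718 ≈ 1.9389e+6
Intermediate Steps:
u = 1261 (u = -9 - 1*(-1270) = -9 + 1270 = 1261)
Z(R) = -67 + R
(1/(-1547718) + 1392**2) + Z(u) = (1/(-1547718) + 1392**2) + (-67 + 1261) = (-1/1547718 + 1937664) + 1194 = 2998957450751/1547718 + 1194 = 3000805426043/1547718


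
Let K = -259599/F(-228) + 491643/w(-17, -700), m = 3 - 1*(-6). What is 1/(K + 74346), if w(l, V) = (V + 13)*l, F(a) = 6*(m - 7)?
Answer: 15572/821498467 ≈ 1.8956e-5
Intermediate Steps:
m = 9 (m = 3 + 6 = 9)
F(a) = 12 (F(a) = 6*(9 - 7) = 6*2 = 12)
w(l, V) = l*(13 + V) (w(l, V) = (13 + V)*l = l*(13 + V))
K = -336217445/15572 (K = -259599/12 + 491643/((-17*(13 - 700))) = -259599*1/12 + 491643/((-17*(-687))) = -86533/4 + 491643/11679 = -86533/4 + 491643*(1/11679) = -86533/4 + 163881/3893 = -336217445/15572 ≈ -21591.)
1/(K + 74346) = 1/(-336217445/15572 + 74346) = 1/(821498467/15572) = 15572/821498467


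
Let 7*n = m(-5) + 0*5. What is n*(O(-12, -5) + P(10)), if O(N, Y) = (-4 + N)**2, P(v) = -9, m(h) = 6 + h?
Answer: 247/7 ≈ 35.286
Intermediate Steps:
n = 1/7 (n = ((6 - 5) + 0*5)/7 = (1 + 0)/7 = (1/7)*1 = 1/7 ≈ 0.14286)
n*(O(-12, -5) + P(10)) = ((-4 - 12)**2 - 9)/7 = ((-16)**2 - 9)/7 = (256 - 9)/7 = (1/7)*247 = 247/7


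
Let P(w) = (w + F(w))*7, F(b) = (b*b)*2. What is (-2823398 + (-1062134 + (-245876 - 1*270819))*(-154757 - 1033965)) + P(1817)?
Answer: 1876832176705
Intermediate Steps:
F(b) = 2*b² (F(b) = b²*2 = 2*b²)
P(w) = 7*w + 14*w² (P(w) = (w + 2*w²)*7 = 7*w + 14*w²)
(-2823398 + (-1062134 + (-245876 - 1*270819))*(-154757 - 1033965)) + P(1817) = (-2823398 + (-1062134 + (-245876 - 1*270819))*(-154757 - 1033965)) + 7*1817*(1 + 2*1817) = (-2823398 + (-1062134 + (-245876 - 270819))*(-1188722)) + 7*1817*(1 + 3634) = (-2823398 + (-1062134 - 516695)*(-1188722)) + 7*1817*3635 = (-2823398 - 1578829*(-1188722)) + 46233565 = (-2823398 + 1876788766538) + 46233565 = 1876785943140 + 46233565 = 1876832176705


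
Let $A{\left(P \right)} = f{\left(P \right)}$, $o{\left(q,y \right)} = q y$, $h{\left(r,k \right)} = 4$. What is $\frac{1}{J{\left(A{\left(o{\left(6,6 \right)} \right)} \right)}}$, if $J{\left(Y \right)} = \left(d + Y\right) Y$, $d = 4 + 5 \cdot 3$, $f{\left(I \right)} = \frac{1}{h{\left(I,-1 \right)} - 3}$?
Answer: $\frac{1}{20} \approx 0.05$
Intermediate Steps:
$f{\left(I \right)} = 1$ ($f{\left(I \right)} = \frac{1}{4 - 3} = 1^{-1} = 1$)
$d = 19$ ($d = 4 + 15 = 19$)
$A{\left(P \right)} = 1$
$J{\left(Y \right)} = Y \left(19 + Y\right)$ ($J{\left(Y \right)} = \left(19 + Y\right) Y = Y \left(19 + Y\right)$)
$\frac{1}{J{\left(A{\left(o{\left(6,6 \right)} \right)} \right)}} = \frac{1}{1 \left(19 + 1\right)} = \frac{1}{1 \cdot 20} = \frac{1}{20}$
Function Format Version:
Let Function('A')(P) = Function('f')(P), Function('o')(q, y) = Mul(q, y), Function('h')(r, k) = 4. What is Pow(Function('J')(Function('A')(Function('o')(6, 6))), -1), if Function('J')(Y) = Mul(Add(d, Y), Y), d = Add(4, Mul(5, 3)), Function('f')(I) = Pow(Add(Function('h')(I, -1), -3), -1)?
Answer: Rational(1, 20) ≈ 0.050000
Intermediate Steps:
Function('f')(I) = 1 (Function('f')(I) = Pow(Add(4, -3), -1) = Pow(1, -1) = 1)
d = 19 (d = Add(4, 15) = 19)
Function('A')(P) = 1
Function('J')(Y) = Mul(Y, Add(19, Y)) (Function('J')(Y) = Mul(Add(19, Y), Y) = Mul(Y, Add(19, Y)))
Pow(Function('J')(Function('A')(Function('o')(6, 6))), -1) = Pow(Mul(1, Add(19, 1)), -1) = Pow(Mul(1, 20), -1) = Pow(20, -1) = Rational(1, 20)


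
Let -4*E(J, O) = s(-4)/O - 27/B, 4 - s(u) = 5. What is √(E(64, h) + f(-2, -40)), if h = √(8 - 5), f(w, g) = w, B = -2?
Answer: √(-774 + 12*√3)/12 ≈ 2.2871*I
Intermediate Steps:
s(u) = -1 (s(u) = 4 - 1*5 = 4 - 5 = -1)
h = √3 ≈ 1.7320
E(J, O) = -27/8 + 1/(4*O) (E(J, O) = -(-1/O - 27/(-2))/4 = -(-1/O - 27*(-½))/4 = -(-1/O + 27/2)/4 = -(27/2 - 1/O)/4 = -27/8 + 1/(4*O))
√(E(64, h) + f(-2, -40)) = √((2 - 27*√3)/(8*(√3)) - 2) = √((√3/3)*(2 - 27*√3)/8 - 2) = √(√3*(2 - 27*√3)/24 - 2) = √(-2 + √3*(2 - 27*√3)/24)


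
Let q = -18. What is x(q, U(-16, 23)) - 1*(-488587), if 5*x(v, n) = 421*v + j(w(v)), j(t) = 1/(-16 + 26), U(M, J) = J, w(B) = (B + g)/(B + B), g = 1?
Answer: 24353571/50 ≈ 4.8707e+5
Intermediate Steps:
w(B) = (1 + B)/(2*B) (w(B) = (B + 1)/(B + B) = (1 + B)/((2*B)) = (1 + B)*(1/(2*B)) = (1 + B)/(2*B))
j(t) = 1/10
x(v, n) = 1/50 + 421*v/5 (x(v, n) = (421*v + 1/10)/5 = (1/10 + 421*v)/5 = 1/50 + 421*v/5)
x(q, U(-16, 23)) - 1*(-488587) = (1/50 + (421/5)*(-18)) - 1*(-488587) = (1/50 - 7578/5) + 488587 = -75779/50 + 488587 = 24353571/50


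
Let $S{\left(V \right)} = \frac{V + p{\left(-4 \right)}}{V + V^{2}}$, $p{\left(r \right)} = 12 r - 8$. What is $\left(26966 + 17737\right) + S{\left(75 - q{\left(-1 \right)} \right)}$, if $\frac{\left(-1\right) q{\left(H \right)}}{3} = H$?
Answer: $\frac{29369873}{657} \approx 44703.0$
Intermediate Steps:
$q{\left(H \right)} = - 3 H$
$p{\left(r \right)} = -8 + 12 r$
$S{\left(V \right)} = \frac{-56 + V}{V + V^{2}}$ ($S{\left(V \right)} = \frac{V + \left(-8 + 12 \left(-4\right)\right)}{V + V^{2}} = \frac{V - 56}{V + V^{2}} = \frac{-56 + V}{V + V^{2}}$)
$\left(26966 + 17737\right) + S{\left(75 - q{\left(-1 \right)} \right)} = \left(26966 + 17737\right) + \frac{-56 + \left(75 - \left(-3\right) \left(-1\right)\right)}{\left(75 - \left(-3\right) \left(-1\right)\right) \left(1 + \left(75 - \left(-3\right) \left(-1\right)\right)\right)} = 44703 + \frac{-56 + \left(75 - 3\right)}{\left(75 - 3\right) \left(1 + \left(75 - 3\right)\right)} = 44703 + \frac{-56 + 72}{72 \left(1 + 72\right)} = 44703 + \frac{1}{72} \cdot \frac{1}{73} \cdot 16 = 44703 + \frac{2}{657} = \frac{29369873}{657}$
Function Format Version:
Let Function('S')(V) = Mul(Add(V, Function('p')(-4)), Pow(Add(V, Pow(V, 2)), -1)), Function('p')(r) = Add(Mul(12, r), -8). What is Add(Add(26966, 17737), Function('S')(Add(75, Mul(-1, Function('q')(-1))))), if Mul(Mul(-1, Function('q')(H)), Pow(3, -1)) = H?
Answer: Rational(29369873, 657) ≈ 44703.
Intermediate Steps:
Function('q')(H) = Mul(-3, H)
Function('p')(r) = Add(-8, Mul(12, r))
Function('S')(V) = Mul(Pow(Add(V, Pow(V, 2)), -1), Add(-56, V)) (Function('S')(V) = Mul(Add(V, Add(-8, Mul(12, -4))), Pow(Add(V, Pow(V, 2)), -1)) = Mul(Add(V, Add(-8, -48)), Pow(Add(V, Pow(V, 2)), -1)) = Mul(Add(V, -56), Pow(Add(V, Pow(V, 2)), -1)) = Mul(Add(-56, V), Pow(Add(V, Pow(V, 2)), -1)) = Mul(Pow(Add(V, Pow(V, 2)), -1), Add(-56, V)))
Add(Add(26966, 17737), Function('S')(Add(75, Mul(-1, Function('q')(-1))))) = Add(Add(26966, 17737), Mul(Pow(Add(75, Mul(-1, Mul(-3, -1))), -1), Pow(Add(1, Add(75, Mul(-1, Mul(-3, -1)))), -1), Add(-56, Add(75, Mul(-1, Mul(-3, -1)))))) = Add(44703, Mul(Pow(Add(75, Mul(-1, 3)), -1), Pow(Add(1, Add(75, Mul(-1, 3))), -1), Add(-56, Add(75, Mul(-1, 3))))) = Add(44703, Mul(Pow(Add(75, -3), -1), Pow(Add(1, Add(75, -3)), -1), Add(-56, Add(75, -3)))) = Add(44703, Mul(Pow(72, -1), Pow(Add(1, 72), -1), Add(-56, 72))) = Add(44703, Mul(Rational(1, 72), Pow(73, -1), 16)) = Add(44703, Mul(Rational(1, 72), Rational(1, 73), 16)) = Add(44703, Rational(2, 657)) = Rational(29369873, 657)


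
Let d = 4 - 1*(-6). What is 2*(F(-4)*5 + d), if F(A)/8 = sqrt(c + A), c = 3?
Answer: 20 + 80*I ≈ 20.0 + 80.0*I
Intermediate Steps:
F(A) = 8*sqrt(3 + A)
d = 10 (d = 4 + 6 = 10)
2*(F(-4)*5 + d) = 2*((8*sqrt(3 - 4))*5 + 10) = 2*((8*sqrt(-1))*5 + 10) = 2*((8*I)*5 + 10) = 2*(40*I + 10) = 2*(10 + 40*I) = 20 + 80*I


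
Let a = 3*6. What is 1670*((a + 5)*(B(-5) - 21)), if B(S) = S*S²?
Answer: -5607860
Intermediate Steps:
a = 18
B(S) = S³
1670*((a + 5)*(B(-5) - 21)) = 1670*((18 + 5)*((-5)³ - 21)) = 1670*(23*(-125 - 21)) = 1670*(23*(-146)) = 1670*(-3358) = -5607860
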